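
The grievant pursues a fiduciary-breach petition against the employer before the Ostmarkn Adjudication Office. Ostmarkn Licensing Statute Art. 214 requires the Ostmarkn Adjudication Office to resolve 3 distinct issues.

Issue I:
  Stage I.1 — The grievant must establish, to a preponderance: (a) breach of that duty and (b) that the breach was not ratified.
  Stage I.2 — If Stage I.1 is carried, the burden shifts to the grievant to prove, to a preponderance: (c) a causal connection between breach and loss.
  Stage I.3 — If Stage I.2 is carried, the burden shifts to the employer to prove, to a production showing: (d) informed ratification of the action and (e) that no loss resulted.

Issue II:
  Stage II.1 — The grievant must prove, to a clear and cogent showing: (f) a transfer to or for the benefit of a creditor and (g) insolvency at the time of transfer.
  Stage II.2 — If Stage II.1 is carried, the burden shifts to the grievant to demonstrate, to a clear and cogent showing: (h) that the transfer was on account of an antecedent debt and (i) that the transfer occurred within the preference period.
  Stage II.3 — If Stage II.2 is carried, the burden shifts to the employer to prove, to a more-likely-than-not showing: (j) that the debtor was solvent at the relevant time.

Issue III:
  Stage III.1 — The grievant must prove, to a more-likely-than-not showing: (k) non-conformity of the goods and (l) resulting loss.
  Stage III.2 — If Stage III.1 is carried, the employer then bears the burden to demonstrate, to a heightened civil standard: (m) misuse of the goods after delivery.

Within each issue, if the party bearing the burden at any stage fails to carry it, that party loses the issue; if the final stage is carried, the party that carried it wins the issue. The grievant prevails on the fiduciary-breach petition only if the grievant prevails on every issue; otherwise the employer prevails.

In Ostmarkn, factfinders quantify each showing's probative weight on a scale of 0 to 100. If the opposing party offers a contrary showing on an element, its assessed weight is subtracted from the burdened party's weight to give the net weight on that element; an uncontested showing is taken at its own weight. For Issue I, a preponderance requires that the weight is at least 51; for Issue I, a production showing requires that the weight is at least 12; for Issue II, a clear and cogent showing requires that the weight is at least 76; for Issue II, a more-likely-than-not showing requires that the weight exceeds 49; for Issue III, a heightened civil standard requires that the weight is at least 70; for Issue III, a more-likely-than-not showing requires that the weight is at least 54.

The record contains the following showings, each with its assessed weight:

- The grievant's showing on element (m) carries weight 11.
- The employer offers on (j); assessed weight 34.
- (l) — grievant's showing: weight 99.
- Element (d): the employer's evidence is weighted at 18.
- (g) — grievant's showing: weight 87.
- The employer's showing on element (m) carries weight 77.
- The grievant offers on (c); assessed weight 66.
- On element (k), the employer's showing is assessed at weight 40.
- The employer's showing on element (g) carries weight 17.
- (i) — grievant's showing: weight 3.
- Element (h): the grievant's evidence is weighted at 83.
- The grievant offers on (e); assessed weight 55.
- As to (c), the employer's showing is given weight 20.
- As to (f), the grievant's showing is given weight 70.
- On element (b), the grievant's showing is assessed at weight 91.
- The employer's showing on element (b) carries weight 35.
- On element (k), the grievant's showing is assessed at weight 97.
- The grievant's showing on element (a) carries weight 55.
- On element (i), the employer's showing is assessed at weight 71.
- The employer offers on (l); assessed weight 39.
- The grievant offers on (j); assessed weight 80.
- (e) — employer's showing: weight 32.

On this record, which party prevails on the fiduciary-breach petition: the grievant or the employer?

— Issue I —
Stage I.1 (grievant, a preponderance, weight is at least 51): (a) 55 ≥ 51 — meets; (b) net 91−35=56 ≥ 51 — meets.
  Stage I.1 carried; the burden remains with the grievant.
Stage I.2 (grievant, a preponderance, weight is at least 51): (c) net 66−20=46 < 51 — fails.
  Stage I.2 not carried; the grievant fails its burden.
So the employer prevails on this issue.
— Issue II —
Stage II.1 (grievant, a clear and cogent showing, weight is at least 76): (f) 70 < 76 — fails; (g) net 87−17=70 < 76 — fails.
  Stage II.1 not carried; the grievant fails its burden.
So the employer prevails on this issue.
— Issue III —
Stage III.1 — burden on grievant; standard: a more-likely-than-not showing (weight is at least 54).
    (k): 97 − 40 = 57 ≥ 54 [met]
    (l): 99 − 39 = 60 ≥ 54 [met]
  The grievant carries Stage III.1; the employer now bears the burden.
Stage III.2 — burden on employer; standard: a heightened civil standard (weight is at least 70).
    (m): 77 − 11 = 66 < 70 [not met]
  Stage III.2 not carried; the employer fails its burden.
The grievant prevails on this issue.
Per-issue: Issue I → employer; Issue II → employer; Issue III → grievant. The grievant must prevail on every issue; overall, the employer prevails.

employer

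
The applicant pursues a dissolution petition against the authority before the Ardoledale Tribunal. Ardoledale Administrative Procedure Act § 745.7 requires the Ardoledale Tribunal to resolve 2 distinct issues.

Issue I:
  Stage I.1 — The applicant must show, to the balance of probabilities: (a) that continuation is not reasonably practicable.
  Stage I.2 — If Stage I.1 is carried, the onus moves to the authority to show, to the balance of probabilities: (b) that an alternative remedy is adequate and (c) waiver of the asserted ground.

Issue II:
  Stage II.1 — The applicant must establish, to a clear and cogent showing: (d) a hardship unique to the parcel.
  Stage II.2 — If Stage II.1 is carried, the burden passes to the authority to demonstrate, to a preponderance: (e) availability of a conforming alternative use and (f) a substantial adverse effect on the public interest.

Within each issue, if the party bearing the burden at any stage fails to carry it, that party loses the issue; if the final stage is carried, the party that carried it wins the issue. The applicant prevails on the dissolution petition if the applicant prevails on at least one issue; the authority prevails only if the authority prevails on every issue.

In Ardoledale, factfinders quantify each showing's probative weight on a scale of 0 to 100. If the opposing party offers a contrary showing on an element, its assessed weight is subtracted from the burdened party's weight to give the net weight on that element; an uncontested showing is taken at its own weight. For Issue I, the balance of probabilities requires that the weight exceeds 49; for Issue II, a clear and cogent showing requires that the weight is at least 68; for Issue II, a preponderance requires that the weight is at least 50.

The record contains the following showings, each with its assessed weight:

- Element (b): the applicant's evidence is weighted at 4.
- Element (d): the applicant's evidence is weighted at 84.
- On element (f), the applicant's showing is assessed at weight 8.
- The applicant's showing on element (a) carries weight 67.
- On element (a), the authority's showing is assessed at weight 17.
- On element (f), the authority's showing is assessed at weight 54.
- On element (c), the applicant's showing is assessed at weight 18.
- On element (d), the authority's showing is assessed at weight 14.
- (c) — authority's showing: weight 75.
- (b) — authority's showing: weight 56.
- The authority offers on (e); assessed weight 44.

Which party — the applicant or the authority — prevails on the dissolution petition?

applicant

— Issue I —
At Stage I.1 the applicant must meet the balance of probabilities (weight exceeds 49): on (a) the weight is 67 less the opposing 17 gives net 50, which does exceed 49, so (a) meets the standard.
  All elements met. The burden passes to the authority.
At Stage I.2 the authority must meet the balance of probabilities (weight exceeds 49): on (b) the weight is 56 less the opposing 4 gives net 52, which does exceed 49, so (b) meets the standard; on (c) the weight is 75 less the opposing 18 gives net 57, > 49, so (c) meets the standard.
  All elements met at the final stage.
With every stage satisfied, the authority prevails on this issue.
— Issue II —
Stage II.1 (applicant, a clear and cogent showing, weight is at least 68): (d) net 84−14=70 ≥ 68 — meets.
  Stage II.1 is satisfied; the onus moves to the authority.
Stage II.2 (authority, a preponderance, weight is at least 50): (e) 44 < 50 — fails; (f) net 54−8=46 < 50 — fails.
  Stage II.2 not carried; the authority fails its burden.
The applicant prevails on this issue.
Per-issue: Issue I → authority; Issue II → applicant. The applicant must prevail on at least one issue; overall, the applicant prevails.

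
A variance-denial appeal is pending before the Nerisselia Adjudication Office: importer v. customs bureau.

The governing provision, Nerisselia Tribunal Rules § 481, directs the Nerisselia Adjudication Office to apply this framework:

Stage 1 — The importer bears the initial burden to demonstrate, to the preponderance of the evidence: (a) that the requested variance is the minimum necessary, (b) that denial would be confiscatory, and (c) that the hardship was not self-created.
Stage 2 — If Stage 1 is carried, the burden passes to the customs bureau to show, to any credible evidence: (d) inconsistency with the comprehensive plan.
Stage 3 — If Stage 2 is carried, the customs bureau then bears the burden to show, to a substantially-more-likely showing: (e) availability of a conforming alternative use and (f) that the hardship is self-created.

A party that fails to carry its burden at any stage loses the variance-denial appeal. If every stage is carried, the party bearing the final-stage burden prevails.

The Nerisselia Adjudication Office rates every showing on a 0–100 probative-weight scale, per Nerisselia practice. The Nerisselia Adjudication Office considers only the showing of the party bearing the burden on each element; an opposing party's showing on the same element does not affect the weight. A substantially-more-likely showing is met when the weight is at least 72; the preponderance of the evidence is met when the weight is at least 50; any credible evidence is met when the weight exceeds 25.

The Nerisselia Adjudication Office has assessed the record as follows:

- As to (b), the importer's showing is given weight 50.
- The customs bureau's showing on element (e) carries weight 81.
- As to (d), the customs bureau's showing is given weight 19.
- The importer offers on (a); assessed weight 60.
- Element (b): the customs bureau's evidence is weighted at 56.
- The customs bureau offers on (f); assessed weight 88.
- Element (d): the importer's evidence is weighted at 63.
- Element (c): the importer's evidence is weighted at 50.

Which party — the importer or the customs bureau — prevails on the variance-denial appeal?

At Stage 1 the importer must meet the preponderance of the evidence (weight is at least 50): on (a) the weight is 60, ≥ 50, so (a) meets the standard; on (b) the weight is 50 (the customs bureau's 56 is given no effect), which does reach 50, so (b) meets the standard; on (c) the weight is 50, which does reach 50, so (c) meets the standard.
  Stage 1 is satisfied; the onus moves to the customs bureau.
At Stage 2 the customs bureau must meet any credible evidence (weight exceeds 25): on (d) the weight is 19 (the importer's 63 is given no effect), which does not exceed 25, so (d) does not meet the standard.
  Stage 2 not carried; the customs bureau fails its burden.
So the importer prevails.

importer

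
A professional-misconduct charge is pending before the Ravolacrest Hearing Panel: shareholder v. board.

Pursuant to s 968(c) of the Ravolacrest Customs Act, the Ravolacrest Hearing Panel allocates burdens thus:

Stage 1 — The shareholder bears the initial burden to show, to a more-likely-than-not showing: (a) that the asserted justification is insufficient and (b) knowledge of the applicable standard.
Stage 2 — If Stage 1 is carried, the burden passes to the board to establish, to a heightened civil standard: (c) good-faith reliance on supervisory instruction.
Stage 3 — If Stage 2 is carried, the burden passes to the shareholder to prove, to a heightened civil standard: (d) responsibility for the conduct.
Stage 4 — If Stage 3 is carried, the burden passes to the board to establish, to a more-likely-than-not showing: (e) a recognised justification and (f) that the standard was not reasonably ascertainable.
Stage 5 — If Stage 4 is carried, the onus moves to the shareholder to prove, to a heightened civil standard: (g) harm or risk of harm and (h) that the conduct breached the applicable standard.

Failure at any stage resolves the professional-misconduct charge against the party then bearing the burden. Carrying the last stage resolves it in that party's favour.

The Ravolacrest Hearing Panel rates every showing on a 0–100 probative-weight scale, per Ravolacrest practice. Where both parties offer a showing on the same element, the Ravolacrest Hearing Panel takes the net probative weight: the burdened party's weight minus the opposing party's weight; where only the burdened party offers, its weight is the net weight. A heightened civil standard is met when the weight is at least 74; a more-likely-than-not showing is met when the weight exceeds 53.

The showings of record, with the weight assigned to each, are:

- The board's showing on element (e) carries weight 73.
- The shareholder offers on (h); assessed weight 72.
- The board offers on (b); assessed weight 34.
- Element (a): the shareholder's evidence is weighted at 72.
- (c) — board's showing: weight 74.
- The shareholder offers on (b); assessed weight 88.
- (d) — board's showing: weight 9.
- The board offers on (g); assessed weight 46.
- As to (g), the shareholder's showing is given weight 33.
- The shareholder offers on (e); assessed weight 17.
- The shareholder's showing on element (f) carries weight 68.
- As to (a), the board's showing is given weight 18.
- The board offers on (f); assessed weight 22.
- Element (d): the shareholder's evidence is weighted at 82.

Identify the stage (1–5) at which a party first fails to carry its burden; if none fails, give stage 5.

stage 3

Stage 1 (shareholder, a more-likely-than-not showing, weight exceeds 53): (a) net 72−18=54 > 53 — meets; (b) net 88−34=54 > 53 — meets.
  All elements met. The burden passes to the board.
Stage 2 (board, a heightened civil standard, weight is at least 74): (c) 74 ≥ 74 — meets.
  Stage 2 carried; the burden shifts to the shareholder.
Stage 3 (shareholder, a heightened civil standard, weight is at least 74): (d) net 82−9=73 < 74 — fails.
  Stage 3 not carried; the shareholder fails its burden.
The analysis ends at Stage 3; the board prevails.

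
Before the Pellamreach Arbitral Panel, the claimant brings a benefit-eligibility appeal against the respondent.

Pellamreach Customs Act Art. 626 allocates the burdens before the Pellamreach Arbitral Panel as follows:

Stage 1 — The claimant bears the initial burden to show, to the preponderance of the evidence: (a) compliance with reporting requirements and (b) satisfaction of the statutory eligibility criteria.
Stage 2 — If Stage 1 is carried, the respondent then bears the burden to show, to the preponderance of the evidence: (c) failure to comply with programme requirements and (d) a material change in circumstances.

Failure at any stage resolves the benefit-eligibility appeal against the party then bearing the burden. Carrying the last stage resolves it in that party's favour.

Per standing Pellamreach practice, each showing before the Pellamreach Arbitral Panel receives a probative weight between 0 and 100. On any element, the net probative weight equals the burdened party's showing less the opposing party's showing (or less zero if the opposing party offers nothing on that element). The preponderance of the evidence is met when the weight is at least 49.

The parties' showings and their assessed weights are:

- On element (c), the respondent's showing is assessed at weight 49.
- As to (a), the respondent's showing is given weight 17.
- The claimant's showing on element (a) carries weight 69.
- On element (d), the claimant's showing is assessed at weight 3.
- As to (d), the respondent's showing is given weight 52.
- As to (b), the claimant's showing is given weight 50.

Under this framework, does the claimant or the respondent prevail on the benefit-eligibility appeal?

Stage 1 (claimant, the preponderance of the evidence, weight is at least 49): (a) net 69−17=52 ≥ 49 — meets; (b) 50 ≥ 49 — meets.
  All elements met. The burden passes to the respondent.
Stage 2 (respondent, the preponderance of the evidence, weight is at least 49): (c) 49 ≥ 49 — meets; (d) net 52−3=49 ≥ 49 — meets.
  The respondent carries the last stage.
Every stage carried; the respondent prevails.

respondent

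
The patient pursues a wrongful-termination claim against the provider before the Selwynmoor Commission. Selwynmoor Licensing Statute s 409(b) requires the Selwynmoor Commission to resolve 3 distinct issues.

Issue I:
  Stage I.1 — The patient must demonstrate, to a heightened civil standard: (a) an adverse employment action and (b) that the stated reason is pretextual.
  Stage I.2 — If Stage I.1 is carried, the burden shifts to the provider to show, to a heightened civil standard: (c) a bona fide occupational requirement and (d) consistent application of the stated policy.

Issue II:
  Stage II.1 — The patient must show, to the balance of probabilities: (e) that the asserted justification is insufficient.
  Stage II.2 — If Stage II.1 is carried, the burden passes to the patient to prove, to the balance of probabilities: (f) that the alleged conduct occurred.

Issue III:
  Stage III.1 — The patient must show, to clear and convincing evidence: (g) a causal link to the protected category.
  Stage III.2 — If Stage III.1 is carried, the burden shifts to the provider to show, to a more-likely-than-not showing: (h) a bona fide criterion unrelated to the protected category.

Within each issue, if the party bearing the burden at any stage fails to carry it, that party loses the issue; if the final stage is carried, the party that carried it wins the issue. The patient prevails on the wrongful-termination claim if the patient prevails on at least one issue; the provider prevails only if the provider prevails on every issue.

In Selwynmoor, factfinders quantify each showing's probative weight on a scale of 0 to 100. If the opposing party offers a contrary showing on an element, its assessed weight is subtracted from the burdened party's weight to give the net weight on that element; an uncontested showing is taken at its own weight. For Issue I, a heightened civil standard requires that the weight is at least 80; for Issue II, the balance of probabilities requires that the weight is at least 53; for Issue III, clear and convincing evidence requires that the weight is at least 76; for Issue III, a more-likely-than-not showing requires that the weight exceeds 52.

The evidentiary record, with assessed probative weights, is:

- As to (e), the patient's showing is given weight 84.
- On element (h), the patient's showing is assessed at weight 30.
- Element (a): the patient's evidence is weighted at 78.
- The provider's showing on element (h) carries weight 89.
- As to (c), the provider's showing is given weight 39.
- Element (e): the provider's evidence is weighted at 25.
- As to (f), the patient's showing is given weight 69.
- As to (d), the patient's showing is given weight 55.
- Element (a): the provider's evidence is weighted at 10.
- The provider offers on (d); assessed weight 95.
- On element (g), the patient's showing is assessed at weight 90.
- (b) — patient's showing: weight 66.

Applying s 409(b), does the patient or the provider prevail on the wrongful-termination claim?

— Issue I —
Stage I.1 (patient, a heightened civil standard, weight is at least 80): (a) net 78−10=68 < 80 — fails; (b) 66 < 80 — fails.
  Stage I.1 not carried; the patient fails its burden.
The provider prevails on this issue.
— Issue II —
Stage II.1 — burden on patient; standard: the balance of probabilities (weight is at least 53).
    (e): 84 − 25 = 59 ≥ 53 [met]
  Stage II.1 is satisfied; the patient continues to bear the burden.
Stage II.2 — burden on patient; standard: the balance of probabilities (weight is at least 53).
    (f): 69 ≥ 53 [met]
  All elements met at the final stage.
With every stage satisfied, the patient prevails on this issue.
— Issue III —
Stage III.1 — burden on patient; standard: clear and convincing evidence (weight is at least 76).
    (g): 90 ≥ 76 [met]
  Stage III.1 is satisfied; the onus moves to the provider.
Stage III.2 — burden on provider; standard: a more-likely-than-not showing (weight exceeds 52).
    (h): 89 − 30 = 59 > 52 [met]
  All elements met at the final stage.
Every stage carried; the provider prevails on this issue.
Per-issue: Issue I → provider; Issue II → patient; Issue III → provider. The patient must prevail on at least one issue; overall, the patient prevails.

patient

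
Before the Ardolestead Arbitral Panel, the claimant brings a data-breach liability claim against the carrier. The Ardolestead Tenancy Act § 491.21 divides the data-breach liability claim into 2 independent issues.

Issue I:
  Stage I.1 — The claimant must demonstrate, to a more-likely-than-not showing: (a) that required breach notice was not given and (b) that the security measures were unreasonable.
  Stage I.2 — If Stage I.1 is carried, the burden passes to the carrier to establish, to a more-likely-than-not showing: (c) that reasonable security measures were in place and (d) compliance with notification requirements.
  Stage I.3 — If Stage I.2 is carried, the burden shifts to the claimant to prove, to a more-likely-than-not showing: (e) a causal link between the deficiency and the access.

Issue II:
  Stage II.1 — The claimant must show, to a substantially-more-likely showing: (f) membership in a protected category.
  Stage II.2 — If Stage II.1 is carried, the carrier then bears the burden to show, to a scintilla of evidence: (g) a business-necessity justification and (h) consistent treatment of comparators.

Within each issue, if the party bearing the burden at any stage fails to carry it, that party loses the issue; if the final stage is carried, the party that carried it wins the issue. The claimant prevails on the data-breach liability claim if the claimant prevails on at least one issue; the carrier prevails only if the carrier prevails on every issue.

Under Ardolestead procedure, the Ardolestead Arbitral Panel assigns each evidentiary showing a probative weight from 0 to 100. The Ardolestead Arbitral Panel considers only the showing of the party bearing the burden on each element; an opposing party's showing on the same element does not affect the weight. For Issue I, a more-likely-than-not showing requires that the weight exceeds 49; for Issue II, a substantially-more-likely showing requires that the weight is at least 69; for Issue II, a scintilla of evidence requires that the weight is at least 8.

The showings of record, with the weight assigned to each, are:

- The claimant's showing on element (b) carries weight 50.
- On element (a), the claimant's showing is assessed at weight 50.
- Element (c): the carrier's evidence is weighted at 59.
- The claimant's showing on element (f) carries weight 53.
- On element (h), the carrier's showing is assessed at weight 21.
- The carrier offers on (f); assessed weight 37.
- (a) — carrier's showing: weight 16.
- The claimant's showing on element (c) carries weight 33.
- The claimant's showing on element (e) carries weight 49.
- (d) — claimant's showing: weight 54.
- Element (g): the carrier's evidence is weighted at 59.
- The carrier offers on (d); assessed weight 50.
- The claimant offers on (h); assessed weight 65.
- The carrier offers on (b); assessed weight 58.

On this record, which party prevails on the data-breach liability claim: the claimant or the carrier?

carrier

— Issue I —
At Stage I.1 the claimant must meet a more-likely-than-not showing (weight exceeds 49): on (a) the weight is 50 (the carrier's 16 is given no effect), which does exceed 49, so (a) meets the standard; on (b) the weight is 50 (the carrier's 58 is given no effect), which does exceed 49, so (b) meets the standard.
  All elements met. The burden passes to the carrier.
At Stage I.2 the carrier must meet a more-likely-than-not showing (weight exceeds 49): on (c) the weight is 59 (the claimant's 33 is given no effect), which does exceed 49, so (c) meets the standard; on (d) the weight is 50 (the claimant's 54 is given no effect), > 49, so (d) meets the standard.
  The carrier carries Stage I.2; the claimant now bears the burden.
At Stage I.3 the claimant must meet a more-likely-than-not showing (weight exceeds 49): on (e) the weight is 49, which does not exceed 49, so (e) does not meet the standard.
  Not every element is met, so the claimant fails to carry Stage I.3.
The carrier prevails on this issue.
— Issue II —
At Stage II.1 the claimant must meet a substantially-more-likely showing (weight is at least 69): on (f) the weight is 53 (the carrier's 37 is given no effect), which does not reach 69, so (f) does not meet the standard.
  Stage II.1 not carried; the claimant fails its burden.
The carrier prevails on this issue.
Per-issue: Issue I → carrier; Issue II → carrier. The claimant must prevail on at least one issue; overall, the carrier prevails.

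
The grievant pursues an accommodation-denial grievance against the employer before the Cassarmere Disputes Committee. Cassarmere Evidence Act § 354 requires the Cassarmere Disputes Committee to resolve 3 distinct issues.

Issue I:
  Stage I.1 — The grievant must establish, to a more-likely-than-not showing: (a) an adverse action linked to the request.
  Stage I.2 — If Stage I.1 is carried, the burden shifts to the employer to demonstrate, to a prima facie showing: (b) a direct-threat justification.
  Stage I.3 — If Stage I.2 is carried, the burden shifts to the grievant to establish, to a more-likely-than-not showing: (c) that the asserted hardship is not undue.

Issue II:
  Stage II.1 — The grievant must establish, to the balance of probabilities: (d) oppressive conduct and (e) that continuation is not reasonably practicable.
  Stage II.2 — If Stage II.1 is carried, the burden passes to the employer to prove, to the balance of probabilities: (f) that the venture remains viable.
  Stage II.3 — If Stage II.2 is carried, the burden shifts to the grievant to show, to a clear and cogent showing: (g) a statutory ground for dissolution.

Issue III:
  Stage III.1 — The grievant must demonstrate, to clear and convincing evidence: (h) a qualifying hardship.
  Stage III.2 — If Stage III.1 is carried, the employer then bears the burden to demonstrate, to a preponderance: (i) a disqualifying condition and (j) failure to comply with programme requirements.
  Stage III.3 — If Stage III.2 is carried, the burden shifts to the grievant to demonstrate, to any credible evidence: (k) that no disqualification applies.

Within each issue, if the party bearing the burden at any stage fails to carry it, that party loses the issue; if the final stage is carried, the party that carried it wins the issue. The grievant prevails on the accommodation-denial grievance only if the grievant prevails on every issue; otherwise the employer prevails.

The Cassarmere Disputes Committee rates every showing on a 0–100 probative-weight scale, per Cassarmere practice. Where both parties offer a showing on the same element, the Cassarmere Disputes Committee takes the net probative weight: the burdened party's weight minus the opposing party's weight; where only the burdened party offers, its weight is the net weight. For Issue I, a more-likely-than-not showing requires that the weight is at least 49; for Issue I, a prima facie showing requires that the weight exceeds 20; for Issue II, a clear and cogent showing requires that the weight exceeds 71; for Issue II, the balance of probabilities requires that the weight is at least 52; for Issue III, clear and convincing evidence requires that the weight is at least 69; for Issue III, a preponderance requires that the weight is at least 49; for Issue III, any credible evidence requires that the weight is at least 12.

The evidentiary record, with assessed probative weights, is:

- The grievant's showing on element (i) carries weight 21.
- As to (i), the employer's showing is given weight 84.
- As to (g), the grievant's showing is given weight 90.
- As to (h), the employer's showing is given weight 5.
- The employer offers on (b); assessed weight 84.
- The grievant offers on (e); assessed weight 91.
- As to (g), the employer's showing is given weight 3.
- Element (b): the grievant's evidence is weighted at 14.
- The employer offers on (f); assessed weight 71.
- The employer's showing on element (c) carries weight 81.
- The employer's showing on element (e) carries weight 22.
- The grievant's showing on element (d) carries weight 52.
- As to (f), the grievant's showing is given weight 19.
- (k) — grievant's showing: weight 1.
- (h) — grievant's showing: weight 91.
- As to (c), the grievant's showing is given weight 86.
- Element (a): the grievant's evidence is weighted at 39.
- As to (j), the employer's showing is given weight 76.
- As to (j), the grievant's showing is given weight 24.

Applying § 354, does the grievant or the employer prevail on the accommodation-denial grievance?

— Issue I —
Stage I.1 — burden on grievant; standard: a more-likely-than-not showing (weight is at least 49).
    (a): 39 < 49 [not met]
  The grievant does not carry Stage I.1.
The analysis ends at Stage I.1; the employer prevails on this issue.
— Issue II —
Stage II.1 — burden on grievant; standard: the balance of probabilities (weight is at least 52).
    (d): 52 ≥ 52 [met]
    (e): 91 − 22 = 69 ≥ 52 [met]
  All elements met. The burden passes to the employer.
Stage II.2 — burden on employer; standard: the balance of probabilities (weight is at least 52).
    (f): 71 − 19 = 52 ≥ 52 [met]
  Stage II.2 is satisfied; the onus moves to the grievant.
Stage II.3 — burden on grievant; standard: a clear and cogent showing (weight exceeds 71).
    (g): 90 − 3 = 87 > 71 [met]
  The grievant carries the last stage.
All stages carried — the grievant prevails on this issue.
— Issue III —
Stage III.1 — burden on grievant; standard: clear and convincing evidence (weight is at least 69).
    (h): 91 − 5 = 86 ≥ 69 [met]
  Stage III.1 carried; the burden shifts to the employer.
Stage III.2 — burden on employer; standard: a preponderance (weight is at least 49).
    (i): 84 − 21 = 63 ≥ 49 [met]
    (j): 76 − 24 = 52 ≥ 49 [met]
  Stage III.2 carried; the burden shifts to the grievant.
Stage III.3 — burden on grievant; standard: any credible evidence (weight is at least 12).
    (k): 1 < 12 [not met]
  Not every element is met, so the grievant fails to carry Stage III.3.
So the employer prevails on this issue.
Per-issue: Issue I → employer; Issue II → grievant; Issue III → employer. The grievant must prevail on every issue; overall, the employer prevails.

employer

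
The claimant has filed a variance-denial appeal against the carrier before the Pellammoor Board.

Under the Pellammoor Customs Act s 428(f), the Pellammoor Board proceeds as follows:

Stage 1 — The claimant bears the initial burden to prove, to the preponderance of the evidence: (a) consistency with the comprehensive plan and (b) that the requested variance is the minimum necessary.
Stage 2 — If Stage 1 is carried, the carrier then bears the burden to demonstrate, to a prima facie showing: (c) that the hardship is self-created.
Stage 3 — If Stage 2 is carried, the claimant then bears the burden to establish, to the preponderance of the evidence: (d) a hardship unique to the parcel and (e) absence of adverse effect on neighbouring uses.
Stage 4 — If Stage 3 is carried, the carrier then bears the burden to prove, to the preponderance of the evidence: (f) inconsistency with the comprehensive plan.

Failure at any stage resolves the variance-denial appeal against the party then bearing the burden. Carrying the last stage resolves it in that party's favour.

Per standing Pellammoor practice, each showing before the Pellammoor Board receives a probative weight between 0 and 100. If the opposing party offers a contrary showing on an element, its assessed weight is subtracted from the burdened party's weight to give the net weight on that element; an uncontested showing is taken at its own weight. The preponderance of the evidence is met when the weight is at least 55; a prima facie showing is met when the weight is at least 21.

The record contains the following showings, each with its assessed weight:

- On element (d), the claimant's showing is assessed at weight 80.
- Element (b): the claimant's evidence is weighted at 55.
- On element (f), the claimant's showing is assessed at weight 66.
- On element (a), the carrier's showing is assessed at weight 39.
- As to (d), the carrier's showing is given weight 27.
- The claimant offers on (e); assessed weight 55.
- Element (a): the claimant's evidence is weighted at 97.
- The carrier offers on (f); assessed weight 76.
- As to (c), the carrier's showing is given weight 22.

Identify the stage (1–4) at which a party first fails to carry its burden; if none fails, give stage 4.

Stage 1 (claimant, the preponderance of the evidence, weight is at least 55): (a) net 97−39=58 ≥ 55 — meets; (b) 55 ≥ 55 — meets.
  Stage 1 is satisfied; the onus moves to the carrier.
Stage 2 (carrier, a prima facie showing, weight is at least 21): (c) 22 ≥ 21 — meets.
  All elements met. The burden passes to the claimant.
Stage 3 (claimant, the preponderance of the evidence, weight is at least 55): (d) net 80−27=53 < 55 — fails; (e) 55 ≥ 55 — meets.
  Stage 3 not carried; the claimant fails its burden.
So the carrier prevails.

stage 3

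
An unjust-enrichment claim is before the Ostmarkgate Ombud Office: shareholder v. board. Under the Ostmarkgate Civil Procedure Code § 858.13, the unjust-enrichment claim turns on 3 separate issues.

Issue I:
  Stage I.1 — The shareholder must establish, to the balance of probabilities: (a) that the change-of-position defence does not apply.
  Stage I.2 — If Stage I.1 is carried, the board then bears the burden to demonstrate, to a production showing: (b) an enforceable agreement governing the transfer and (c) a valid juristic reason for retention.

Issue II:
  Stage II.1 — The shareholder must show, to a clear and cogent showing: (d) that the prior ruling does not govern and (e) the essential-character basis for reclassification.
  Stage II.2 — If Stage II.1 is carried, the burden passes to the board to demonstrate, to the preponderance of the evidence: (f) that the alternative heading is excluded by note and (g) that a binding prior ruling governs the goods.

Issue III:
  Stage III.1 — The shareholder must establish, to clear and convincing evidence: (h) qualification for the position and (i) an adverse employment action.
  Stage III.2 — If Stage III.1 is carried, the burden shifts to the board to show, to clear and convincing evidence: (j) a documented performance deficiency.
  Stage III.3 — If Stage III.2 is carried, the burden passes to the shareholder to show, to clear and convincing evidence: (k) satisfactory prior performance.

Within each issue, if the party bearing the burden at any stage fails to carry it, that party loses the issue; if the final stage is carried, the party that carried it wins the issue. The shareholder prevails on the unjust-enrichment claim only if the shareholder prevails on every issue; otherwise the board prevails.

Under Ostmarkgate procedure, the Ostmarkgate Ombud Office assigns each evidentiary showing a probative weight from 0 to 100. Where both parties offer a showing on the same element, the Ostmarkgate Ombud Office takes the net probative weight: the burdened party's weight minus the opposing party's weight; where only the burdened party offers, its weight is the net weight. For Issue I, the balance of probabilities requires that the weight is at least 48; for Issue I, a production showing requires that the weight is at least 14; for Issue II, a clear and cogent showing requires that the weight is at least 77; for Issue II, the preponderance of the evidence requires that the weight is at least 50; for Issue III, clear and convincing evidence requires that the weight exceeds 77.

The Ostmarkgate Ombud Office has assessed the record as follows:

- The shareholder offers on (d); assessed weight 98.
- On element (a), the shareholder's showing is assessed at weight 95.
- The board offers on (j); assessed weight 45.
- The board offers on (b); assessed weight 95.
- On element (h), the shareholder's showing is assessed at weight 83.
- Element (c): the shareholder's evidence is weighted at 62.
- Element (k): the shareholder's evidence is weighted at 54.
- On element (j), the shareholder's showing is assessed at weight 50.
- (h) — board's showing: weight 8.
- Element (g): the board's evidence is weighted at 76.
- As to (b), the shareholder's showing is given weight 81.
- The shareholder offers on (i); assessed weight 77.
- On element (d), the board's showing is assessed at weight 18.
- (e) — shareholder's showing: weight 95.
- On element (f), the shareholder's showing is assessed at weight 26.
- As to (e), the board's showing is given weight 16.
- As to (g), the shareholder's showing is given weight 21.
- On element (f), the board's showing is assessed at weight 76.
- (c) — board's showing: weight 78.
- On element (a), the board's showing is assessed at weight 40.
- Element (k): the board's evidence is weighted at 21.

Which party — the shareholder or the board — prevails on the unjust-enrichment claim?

board

— Issue I —
At Stage I.1 the shareholder must meet the balance of probabilities (weight is at least 48): on (a) the weight is 95 less the opposing 40 gives net 55, ≥ 48, so (a) meets the standard.
  The shareholder carries Stage I.1; the board now bears the burden.
At Stage I.2 the board must meet a production showing (weight is at least 14): on (b) the weight is 95 less the opposing 81 gives net 14, which does reach 14, so (b) meets the standard; on (c) the weight is 78 less the opposing 62 gives net 16, which does reach 14, so (c) meets the standard.
  The board carries the last stage.
All stages carried — the board prevails on this issue.
— Issue II —
Stage II.1 (shareholder, a clear and cogent showing, weight is at least 77): (d) net 98−18=80 ≥ 77 — meets; (e) net 95−16=79 ≥ 77 — meets.
  All elements met. The burden passes to the board.
Stage II.2 (board, the preponderance of the evidence, weight is at least 50): (f) net 76−26=50 ≥ 50 — meets; (g) net 76−21=55 ≥ 50 — meets.
  The board carries the last stage.
With every stage satisfied, the board prevails on this issue.
— Issue III —
Stage III.1 (shareholder, clear and convincing evidence, weight exceeds 77): (h) net 83−8=75 ≤ 77 — fails; (i) 77 ≤ 77 — fails.
  Stage III.1 not carried; the shareholder fails its burden.
The board prevails on this issue.
Per-issue: Issue I → board; Issue II → board; Issue III → board. The shareholder must prevail on every issue; overall, the board prevails.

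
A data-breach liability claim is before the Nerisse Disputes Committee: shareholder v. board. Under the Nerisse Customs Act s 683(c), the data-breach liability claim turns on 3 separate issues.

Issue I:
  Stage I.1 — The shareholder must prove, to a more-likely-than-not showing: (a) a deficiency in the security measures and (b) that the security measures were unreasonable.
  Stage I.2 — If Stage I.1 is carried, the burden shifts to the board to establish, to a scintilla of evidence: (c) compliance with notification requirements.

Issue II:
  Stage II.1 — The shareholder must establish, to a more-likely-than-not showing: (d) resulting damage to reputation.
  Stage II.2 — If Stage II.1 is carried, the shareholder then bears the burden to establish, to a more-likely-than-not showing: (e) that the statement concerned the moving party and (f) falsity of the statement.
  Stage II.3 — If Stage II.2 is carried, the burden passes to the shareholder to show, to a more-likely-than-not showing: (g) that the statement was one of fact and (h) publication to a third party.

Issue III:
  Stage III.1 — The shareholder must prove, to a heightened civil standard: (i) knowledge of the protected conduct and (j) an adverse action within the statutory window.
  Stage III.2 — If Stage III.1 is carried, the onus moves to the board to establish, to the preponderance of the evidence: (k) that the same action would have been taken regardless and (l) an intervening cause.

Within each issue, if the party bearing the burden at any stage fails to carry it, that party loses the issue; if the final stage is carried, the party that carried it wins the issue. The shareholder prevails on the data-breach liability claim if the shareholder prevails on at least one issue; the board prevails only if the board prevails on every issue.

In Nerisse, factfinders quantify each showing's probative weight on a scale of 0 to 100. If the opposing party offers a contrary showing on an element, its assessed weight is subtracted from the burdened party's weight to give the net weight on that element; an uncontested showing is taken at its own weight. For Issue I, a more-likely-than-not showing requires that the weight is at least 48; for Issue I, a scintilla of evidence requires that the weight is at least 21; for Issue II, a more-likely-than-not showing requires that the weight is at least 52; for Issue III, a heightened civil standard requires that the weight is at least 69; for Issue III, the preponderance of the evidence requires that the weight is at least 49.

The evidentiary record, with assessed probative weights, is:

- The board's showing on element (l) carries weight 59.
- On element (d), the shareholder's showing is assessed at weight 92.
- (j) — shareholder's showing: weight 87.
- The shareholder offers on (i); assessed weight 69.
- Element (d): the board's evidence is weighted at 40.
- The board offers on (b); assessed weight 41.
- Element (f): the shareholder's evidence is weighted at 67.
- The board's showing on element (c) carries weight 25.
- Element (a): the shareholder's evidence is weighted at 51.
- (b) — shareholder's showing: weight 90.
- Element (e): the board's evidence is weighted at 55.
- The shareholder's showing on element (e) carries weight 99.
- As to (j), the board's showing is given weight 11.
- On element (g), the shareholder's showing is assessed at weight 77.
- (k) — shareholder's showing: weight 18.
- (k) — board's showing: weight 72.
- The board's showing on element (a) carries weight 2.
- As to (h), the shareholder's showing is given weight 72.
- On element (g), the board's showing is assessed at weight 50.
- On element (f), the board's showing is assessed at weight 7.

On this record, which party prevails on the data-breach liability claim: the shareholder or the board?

board

— Issue I —
At Stage I.1 the shareholder must meet a more-likely-than-not showing (weight is at least 48): on (a) the weight is 51 less the opposing 2 gives net 49, ≥ 48, so (a) meets the standard; on (b) the weight is 90 less the opposing 41 gives net 49, ≥ 48, so (b) meets the standard.
  The shareholder carries Stage I.1; the board now bears the burden.
At Stage I.2 the board must meet a scintilla of evidence (weight is at least 21): on (c) the weight is 25, ≥ 21, so (c) meets the standard.
  The board carries the last stage.
All stages carried — the board prevails on this issue.
— Issue II —
Stage II.1 (shareholder, a more-likely-than-not showing, weight is at least 52): (d) net 92−40=52 ≥ 52 — meets.
  Stage II.1 is satisfied; the shareholder continues to bear the burden.
Stage II.2 (shareholder, a more-likely-than-not showing, weight is at least 52): (e) net 99−55=44 < 52 — fails; (f) net 67−7=60 ≥ 52 — meets.
  Not every element is met, so the shareholder fails to carry Stage II.2.
The analysis ends at Stage II.2; the board prevails on this issue.
— Issue III —
At Stage III.1 the shareholder must meet a heightened civil standard (weight is at least 69): on (i) the weight is 69, ≥ 69, so (i) meets the standard; on (j) the weight is 87 less the opposing 11 gives net 76, which does reach 69, so (j) meets the standard.
  Stage III.1 carried; the burden shifts to the board.
At Stage III.2 the board must meet the preponderance of the evidence (weight is at least 49): on (k) the weight is 72 less the opposing 18 gives net 54, which does reach 49, so (k) meets the standard; on (l) the weight is 59, which does reach 49, so (l) meets the standard.
  The board carries the last stage.
Every stage carried; the board prevails on this issue.
Per-issue: Issue I → board; Issue II → board; Issue III → board. The shareholder must prevail on at least one issue; overall, the board prevails.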